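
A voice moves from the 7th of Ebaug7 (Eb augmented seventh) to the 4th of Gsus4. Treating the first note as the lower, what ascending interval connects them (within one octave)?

major seventh

Ebaug7 (Eb augmented seventh) has Db as its 7th, and Gsus4 has C as its 4th.
Db up to C spans 7 letter names and 11 semitones — a major seventh.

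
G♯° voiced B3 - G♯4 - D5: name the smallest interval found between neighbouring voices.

diminished fifth

Adjacent intervals: B3→G♯4 = major sixth; G♯4→D5 = diminished fifth.
The smallest is G♯4 to D5, a diminished fifth (6 semitones).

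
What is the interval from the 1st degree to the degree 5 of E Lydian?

The scale runs E F♯ G♯ A♯ B C♯ D♯.
That puts E below B.
Counting 5 letters and 7 half steps from E gives a perfect fifth.

perfect 5th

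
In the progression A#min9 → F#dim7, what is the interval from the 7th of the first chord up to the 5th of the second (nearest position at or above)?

A#min9 has G# as its 7th, and F#dim7 has C as its 5th.
From G# to C: 4 semitones over a fourth = diminished.

diminished 4th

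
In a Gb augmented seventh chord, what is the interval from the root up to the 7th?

minor 7th

The chord tones of Gbaug7 are Gb Bb D Fb.
The root is Gb and the 7th is Fb.
7 letter names make it a seventh; at 10 semitones (a half step narrower than major) the quality is minor.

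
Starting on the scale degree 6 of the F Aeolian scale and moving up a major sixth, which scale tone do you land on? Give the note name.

The scale is F G A♭ B♭ C D♭ E♭.
The scale degree 6 is D♭; a major sixth above that is B♭ — scale degree 4.

Bb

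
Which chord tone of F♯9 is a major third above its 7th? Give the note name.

G#

The chord tones of F♯ dominant ninth are F♯ A♯ C♯ E G♯.
The 7th is E. A major third above E is G♯.
G♯ is the chord's 9th.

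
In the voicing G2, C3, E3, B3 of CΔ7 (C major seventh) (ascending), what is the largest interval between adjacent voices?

Adjacent intervals: G2→C3 = perfect fourth; C3→E3 = major third; E3→B3 = perfect fifth.
The largest is E3 to B3, a perfect fifth (7 semitones).

P5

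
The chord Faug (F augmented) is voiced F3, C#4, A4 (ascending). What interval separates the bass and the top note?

The outer voices are F3 and A4.
F up to A spans 10 letter names and 16 semitones — a major tenth.

M10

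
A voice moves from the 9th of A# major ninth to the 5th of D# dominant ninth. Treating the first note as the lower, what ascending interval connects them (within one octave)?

minor seventh

The 9th of A# major ninth is B#; the 5th of D# dominant ninth is A#.
7 letter names make it a seventh; at 10 semitones (a half step narrower than major) the quality is minor.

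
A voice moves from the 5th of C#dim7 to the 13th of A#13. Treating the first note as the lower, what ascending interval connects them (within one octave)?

C#dim7 has G as its 5th, and A#13 has F## as its 13th.
From G to F##: 12 semitones over a seventh = augmented.

augmented seventh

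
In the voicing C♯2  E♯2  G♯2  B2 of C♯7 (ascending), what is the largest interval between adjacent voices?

Adjacent intervals: C♯2→E♯2 = major third; E♯2→G♯2 = minor third; G♯2→B2 = minor third.
The largest is C♯2 to E♯2, a major third (4 semitones).

major third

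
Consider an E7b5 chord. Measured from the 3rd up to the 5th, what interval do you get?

d3

The chord tones of E dominant seventh flat five are E–G#–Bb–D.
3rd = G#; 5th = Bb.
G# up to Bb is 2 semitones, a whole step narrower than a major third, so the interval is diminished.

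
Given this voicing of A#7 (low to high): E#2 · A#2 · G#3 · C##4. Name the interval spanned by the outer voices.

major thirteenth

The outer voices are E#2 and C##4.
Counting 13 letters and 21 half steps from E# gives a major thirteenth.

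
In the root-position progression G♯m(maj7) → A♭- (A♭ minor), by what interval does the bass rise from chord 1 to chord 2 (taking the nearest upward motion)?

The roots are G♯ and A♭.
G♯ up to A♭ is 0 semitones, a whole step narrower than a major second, so the interval is diminished.

diminished second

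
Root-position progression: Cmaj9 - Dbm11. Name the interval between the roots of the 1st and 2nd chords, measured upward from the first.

m2

The roots are C and Db.
2 letter names make it a second; at 1 semitone (a half step narrower than major) the quality is minor.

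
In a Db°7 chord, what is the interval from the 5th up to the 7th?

Db diminished seventh: Db-Fb-Abb-Cbb.
That puts Abb below Cbb.
3 letter names make it a third; at 3 semitones (a half step narrower than major) the quality is minor.

minor third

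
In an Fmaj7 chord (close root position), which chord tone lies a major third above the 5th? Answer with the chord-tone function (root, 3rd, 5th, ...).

7th

FΔ7 (F major seventh) is spelled F–A–C–E.
The 5th is C. A major third above C is E.
E is the chord's 7th.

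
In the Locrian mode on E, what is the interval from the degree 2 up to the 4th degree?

Spelling the Locrian mode on E: E F G A B♭ C D.
So we need the interval from F up to A.
From F to A is 4 semitones, exactly the major third.

M3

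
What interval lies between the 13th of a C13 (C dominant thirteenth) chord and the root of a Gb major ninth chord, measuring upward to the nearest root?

diminished seventh

The 13th of C13 (C dominant thirteenth) is A; the root of Gb major ninth is Gb.
7 letter names make it a seventh; at 9 semitones (a whole step narrower than major) the quality is diminished.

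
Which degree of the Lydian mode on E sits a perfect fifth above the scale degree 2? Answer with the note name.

C#

The scale is E F# G# A# B C# D#.
The scale degree 2 is F#; a perfect fifth above that is C# — scale degree 6.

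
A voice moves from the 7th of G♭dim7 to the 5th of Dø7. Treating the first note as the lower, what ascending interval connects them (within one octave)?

The 7th of G♭dim7 is F𝄫; the 5th of Dø7 is A♭.
F𝄫 up to A♭ is 5 semitones, a half step wider than a major third, so the interval is augmented.

A3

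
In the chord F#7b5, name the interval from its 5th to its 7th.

major third

F#7b5 is spelled F#-A#-C-E.
5th = C; 7th = E.
From C to E is 4 semitones, exactly the major third.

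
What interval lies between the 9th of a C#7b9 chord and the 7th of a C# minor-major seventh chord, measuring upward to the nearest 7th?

C#7b9 has D as its 9th, and C# minor-major seventh has B# as its 7th.
D up to B# is 10 semitones, a half step wider than a major sixth, so the interval is augmented.

augmented sixth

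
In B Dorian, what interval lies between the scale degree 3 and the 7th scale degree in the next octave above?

P12

B dorian: B C♯ D E F♯ G♯ A.
That puts D below A.
Counting 12 letters and 19 half steps from D gives a perfect twelfth.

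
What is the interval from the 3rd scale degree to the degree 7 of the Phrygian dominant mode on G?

diminished fifth

G phrygian dominant: G A♭ B C D E♭ F.
3rd scale degree = B; 7th degree = F.
B up to F is 6 semitones, a half step narrower than a perfect fifth, so the interval is diminished.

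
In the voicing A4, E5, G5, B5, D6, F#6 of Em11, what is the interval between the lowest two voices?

Those voices are A4 and E5.
From A to E is 7 semitones, exactly the perfect fifth.

perfect fifth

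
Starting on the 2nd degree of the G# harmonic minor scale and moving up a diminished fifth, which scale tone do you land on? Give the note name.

The scale is G# A# B C# D# E F##.
The 2nd degree is A#; a diminished fifth above that is E — scale degree 6.

E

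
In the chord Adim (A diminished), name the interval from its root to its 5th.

diminished fifth

A° (A diminished) is spelled A, C, Eb.
The root is A and the 5th is Eb.
A up to Eb is 6 semitones, a half step narrower than a perfect fifth, so the interval is diminished.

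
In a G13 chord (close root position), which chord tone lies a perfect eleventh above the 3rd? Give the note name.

E

G dominant thirteenth: G-B-D-F-A-E.
The 3rd is B. A perfect eleventh above B is E.
E is the chord's 13th.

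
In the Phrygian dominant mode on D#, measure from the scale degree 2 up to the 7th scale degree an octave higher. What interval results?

major thirteenth

Spelling the Phrygian dominant mode on D#: D# E F## G# A# B C#.
Scale degree 2 = E; 7th degree (up an octave) = C#.
From E to C# is 21 semitones, exactly the major thirteenth.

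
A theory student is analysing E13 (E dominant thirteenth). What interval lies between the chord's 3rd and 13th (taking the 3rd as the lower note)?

perfect 11th

E13 (E dominant thirteenth): E–G#–B–D–F#–C#.
3rd = G#; 13th = C#.
Counting 11 letters and 17 half steps from G# gives a perfect eleventh.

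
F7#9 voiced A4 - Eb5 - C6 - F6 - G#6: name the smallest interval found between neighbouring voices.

A2

Adjacent intervals: A4→Eb5 = diminished fifth; Eb5→C6 = major sixth; C6→F6 = perfect fourth; F6→G#6 = augmented second.
The smallest is F6 to G#6, an augmented second (3 semitones).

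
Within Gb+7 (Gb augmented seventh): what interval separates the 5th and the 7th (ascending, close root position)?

The chord tones of Gb+7 are Gb-Bb-D-Fb.
The 5th is D and the 7th is Fb.
D up to Fb is 2 semitones, a whole step narrower than a major third, so the interval is diminished.

diminished third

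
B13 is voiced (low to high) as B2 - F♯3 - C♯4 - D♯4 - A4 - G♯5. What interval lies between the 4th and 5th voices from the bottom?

diminished fifth

Those voices are D♯4 and A4.
From D♯ to A: 6 semitones over a fifth = diminished.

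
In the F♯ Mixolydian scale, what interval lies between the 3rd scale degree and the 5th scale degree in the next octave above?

minor tenth

F♯ mixolydian: F♯ G♯ A♯ B C♯ D♯ E.
That puts A♯ below C♯.
From A♯ to C♯: 15 semitones over a tenth = minor.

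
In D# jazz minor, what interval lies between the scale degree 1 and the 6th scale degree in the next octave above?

Spelling D# jazz minor: D# E# F# G# A# B# C##.
The scale degree 1 is D# and the 6th scale degree (up an octave) is B#.
From D# to B# is 21 semitones, exactly the major thirteenth.

major thirteenth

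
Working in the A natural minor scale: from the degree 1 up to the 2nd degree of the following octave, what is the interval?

major 9th

Spelling the A natural minor scale: A B C D E F G.
That puts A below B.
From A to B is 14 semitones, exactly the major ninth.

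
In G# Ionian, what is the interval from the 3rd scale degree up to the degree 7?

G# major: G# A# B# C# D# E# F##.
So we need the interval from B# up to F##.
From B# to F## is 7 semitones, exactly the perfect fifth.

perfect fifth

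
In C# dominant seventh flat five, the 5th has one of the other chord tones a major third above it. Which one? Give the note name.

C#7b5 (C# dominant seventh flat five) is spelled C#-E#-G-B.
The 5th is G. A major third above G is B.
B is the chord's 7th.

B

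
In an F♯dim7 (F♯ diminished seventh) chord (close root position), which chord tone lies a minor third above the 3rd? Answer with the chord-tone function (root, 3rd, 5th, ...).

5th

F♯°7 is spelled F♯, A, C, E♭.
The 3rd is A. A minor third above A is C.
C is the chord's 5th.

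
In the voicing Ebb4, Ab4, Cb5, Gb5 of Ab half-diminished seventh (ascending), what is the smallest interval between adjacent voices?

Adjacent intervals: Ebb4→Ab4 = augmented fourth; Ab4→Cb5 = minor third; Cb5→Gb5 = perfect fifth.
The smallest is Ab4 to Cb5, a minor third (3 semitones).

minor third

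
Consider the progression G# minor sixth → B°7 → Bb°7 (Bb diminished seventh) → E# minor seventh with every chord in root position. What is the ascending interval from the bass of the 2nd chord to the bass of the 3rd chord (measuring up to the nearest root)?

The roots are B and Bb.
From B to Bb: 11 semitones over an octave = diminished.

diminished 8th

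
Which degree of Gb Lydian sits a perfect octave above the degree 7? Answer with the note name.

F

The scale is Gb Ab Bb C Db Eb F.
The degree 7 is F; a perfect octave above that is F — scale degree 7.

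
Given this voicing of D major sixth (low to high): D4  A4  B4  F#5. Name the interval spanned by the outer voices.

M10

The outer voices are D4 and F#5.
From D to F# is 16 semitones, exactly the major tenth.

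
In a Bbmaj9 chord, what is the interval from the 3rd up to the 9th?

m7

Bbmaj9: Bb–D–F–A–C.
That puts D below C.
From D to C: 10 semitones over a seventh = minor.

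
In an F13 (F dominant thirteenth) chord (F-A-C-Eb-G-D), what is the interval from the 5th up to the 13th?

major 9th

That puts C below D.
Counting 9 letters and 14 half steps from C gives a major ninth.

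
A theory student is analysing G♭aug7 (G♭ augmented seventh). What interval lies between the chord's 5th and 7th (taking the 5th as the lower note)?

diminished third

G♭7#5 is spelled G♭-B♭-D-F♭.
So we need the interval from D up to F♭.
D up to F♭ is 2 semitones, a whole step narrower than a major third, so the interval is diminished.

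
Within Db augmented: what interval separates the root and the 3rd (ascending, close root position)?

Spelling the chord: Db, F, A.
So we need the interval from Db up to F.
Counting 3 letters and 4 half steps from Db gives a major third.

major third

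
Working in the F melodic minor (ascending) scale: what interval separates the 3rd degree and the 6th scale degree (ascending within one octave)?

F melodic minor: F G Ab Bb C D E.
So we need the interval from Ab up to D.
Ab up to D is 6 semitones, a half step wider than a perfect fourth, so the interval is augmented.

augmented 4th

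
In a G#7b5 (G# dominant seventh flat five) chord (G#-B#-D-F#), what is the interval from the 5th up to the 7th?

The 5th is D and the 7th is F#.
Counting 3 letters and 4 half steps from D gives a major third.

M3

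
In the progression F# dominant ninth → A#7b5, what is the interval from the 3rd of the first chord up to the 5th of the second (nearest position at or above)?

The 3rd of F# dominant ninth is A#; the 5th of A#7b5 is E.
5 letter names make it a fifth; at 6 semitones (a half step narrower than perfect) the quality is diminished.

diminished fifth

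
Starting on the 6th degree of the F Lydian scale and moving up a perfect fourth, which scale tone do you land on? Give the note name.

G

The scale is F G A B C D E.
The 6th degree is D; a perfect fourth above that is G — scale degree 2.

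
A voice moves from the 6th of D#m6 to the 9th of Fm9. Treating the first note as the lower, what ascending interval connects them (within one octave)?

diminished sixth

D#m6 has B# as its 6th, and Fm9 has G as its 9th.
B# up to G is 7 semitones, a whole step narrower than a major sixth, so the interval is diminished.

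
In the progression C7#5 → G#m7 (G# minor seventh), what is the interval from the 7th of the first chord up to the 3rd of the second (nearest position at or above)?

The 7th of C7#5 is Bb; the 3rd of G#m7 (G# minor seventh) is B.
Bb up to B is 1 semitone, a half step wider than a perfect unison, so the interval is augmented.

augmented unison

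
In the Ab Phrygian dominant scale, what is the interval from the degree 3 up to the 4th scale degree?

minor 2nd

Spelling the Ab Phrygian dominant scale: Ab Bbb C Db Eb Fb Gb.
Degree 3 = C; 4th scale degree = Db.
2 letter names make it a second; at 1 semitone (a half step narrower than major) the quality is minor.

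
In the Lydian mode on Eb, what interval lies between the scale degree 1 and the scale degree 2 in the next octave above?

Eb lydian: Eb F G A Bb C D.
The scale degree 1 is Eb and the 2nd degree (up an octave) is F.
From Eb to F is 14 semitones, exactly the major ninth.

major 9th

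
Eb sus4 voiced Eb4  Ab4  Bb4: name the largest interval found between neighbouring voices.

perfect 4th

Adjacent intervals: Eb4→Ab4 = perfect fourth; Ab4→Bb4 = major second.
The largest is Eb4 to Ab4, a perfect fourth (5 semitones).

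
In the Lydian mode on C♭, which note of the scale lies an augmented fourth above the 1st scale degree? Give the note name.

The scale is C♭ D♭ E♭ F G♭ A♭ B♭.
The 1st scale degree is C♭; an augmented fourth above that is F — scale degree 4.

F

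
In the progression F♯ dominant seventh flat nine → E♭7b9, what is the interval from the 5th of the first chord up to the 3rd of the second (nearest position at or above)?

F♯ dominant seventh flat nine has C♯ as its 5th, and E♭7b9 has G as its 3rd.
5 letter names make it a fifth; at 6 semitones (a half step narrower than perfect) the quality is diminished.

diminished fifth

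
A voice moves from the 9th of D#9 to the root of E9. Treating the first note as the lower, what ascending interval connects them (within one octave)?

D#9 has E# as its 9th, and E9 has E as its root.
From E# to E: 11 semitones over an octave = diminished.

diminished 8th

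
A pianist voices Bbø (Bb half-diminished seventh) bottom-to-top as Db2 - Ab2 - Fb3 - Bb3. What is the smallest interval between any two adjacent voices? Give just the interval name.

augmented fourth

Adjacent intervals: Db2→Ab2 = perfect fifth; Ab2→Fb3 = minor sixth; Fb3→Bb3 = augmented fourth.
The smallest is Fb3 to Bb3, an augmented fourth (6 semitones).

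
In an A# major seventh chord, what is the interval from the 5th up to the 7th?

major 3rd

Spelling the chord: A#, C##, E#, G##.
5th = E#; 7th = G##.
From E# to G## is 4 semitones, exactly the major third.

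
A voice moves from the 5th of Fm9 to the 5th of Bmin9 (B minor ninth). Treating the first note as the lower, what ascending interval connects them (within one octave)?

Fm9 has C as its 5th, and Bmin9 (B minor ninth) has F♯ as its 5th.
4 letter names make it a fourth; at 6 semitones (a half step wider than perfect) the quality is augmented.

augmented 4th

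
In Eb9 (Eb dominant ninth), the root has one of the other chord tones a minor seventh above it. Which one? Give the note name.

The chord tones of Eb9 are Eb G Bb Db F.
The root is Eb. A minor seventh above Eb is Db.
Db is the chord's 7th.

Db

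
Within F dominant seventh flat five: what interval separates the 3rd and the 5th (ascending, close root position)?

diminished third

F7b5 is spelled F A Cb Eb.
That puts A below Cb.
3 letter names make it a third; at 2 semitones (a whole step narrower than major) the quality is diminished.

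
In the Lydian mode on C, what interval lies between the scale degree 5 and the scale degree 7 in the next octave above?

major tenth

The scale runs C D E F# G A B.
So we need the interval from G up to B.
Counting 10 letters and 16 half steps from G gives a major tenth.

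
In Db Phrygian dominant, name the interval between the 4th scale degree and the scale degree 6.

minor third

Spelling Db Phrygian dominant: Db Ebb F Gb Ab Bbb Cb.
The 4th scale degree is Gb and the degree 6 is Bbb.
From Gb to Bbb: 3 semitones over a third = minor.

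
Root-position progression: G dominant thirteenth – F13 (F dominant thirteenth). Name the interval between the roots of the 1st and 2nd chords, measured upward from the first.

The roots are G and F.
7 letter names make it a seventh; at 10 semitones (a half step narrower than major) the quality is minor.

minor seventh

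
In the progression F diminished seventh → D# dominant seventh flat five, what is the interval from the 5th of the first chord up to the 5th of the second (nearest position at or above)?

The 5th of F diminished seventh is Cb; the 5th of D# dominant seventh flat five is A.
From Cb to A: 10 semitones over a sixth = augmented.

augmented 6th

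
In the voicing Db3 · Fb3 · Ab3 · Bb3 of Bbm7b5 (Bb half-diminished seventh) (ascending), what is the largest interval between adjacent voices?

Adjacent intervals: Db3→Fb3 = minor third; Fb3→Ab3 = major third; Ab3→Bb3 = major second.
The largest is Fb3 to Ab3, a major third (4 semitones).

M3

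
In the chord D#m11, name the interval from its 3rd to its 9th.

major 7th

The chord tones of D#m11 (D# minor eleventh) are D#-F#-A#-C#-E#-G#.
The 3rd is F# and the 9th is E#.
F# up to E# spans 7 letter names and 11 semitones — a major seventh.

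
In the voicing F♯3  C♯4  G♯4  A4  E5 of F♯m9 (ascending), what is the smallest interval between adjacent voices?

m2

Adjacent intervals: F♯3→C♯4 = perfect fifth; C♯4→G♯4 = perfect fifth; G♯4→A4 = minor second; A4→E5 = perfect fifth.
The smallest is G♯4 to A4, a minor second (1 semitone).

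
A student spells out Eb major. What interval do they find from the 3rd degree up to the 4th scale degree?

The scale runs Eb F G Ab Bb C D.
The 3rd degree is G and the scale degree 4 is Ab.
From G to Ab: 1 semitone over a second = minor.

m2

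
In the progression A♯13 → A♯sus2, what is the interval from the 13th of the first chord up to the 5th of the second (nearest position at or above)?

m7

The 13th of A♯13 is F𝄪; the 5th of A♯sus2 is E♯.
7 letter names make it a seventh; at 10 semitones (a half step narrower than major) the quality is minor.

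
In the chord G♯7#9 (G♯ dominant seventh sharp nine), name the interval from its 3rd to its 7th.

diminished fifth

Spelling the chord: G♯–B♯–D♯–F♯–A𝄪.
That puts B♯ below F♯.
5 letter names make it a fifth; at 6 semitones (a half step narrower than perfect) the quality is diminished.
That tritone between 3rd and 7th is what gives the dominant seventh its pull toward resolution.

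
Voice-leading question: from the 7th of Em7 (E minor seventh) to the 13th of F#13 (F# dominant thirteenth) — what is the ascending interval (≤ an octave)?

The 7th of Em7 (E minor seventh) is D; the 13th of F#13 (F# dominant thirteenth) is D#.
From D to D#: 1 semitone over a unison = augmented.

augmented unison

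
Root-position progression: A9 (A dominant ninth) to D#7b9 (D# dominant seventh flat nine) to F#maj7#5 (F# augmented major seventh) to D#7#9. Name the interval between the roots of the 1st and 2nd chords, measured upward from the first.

The roots are A and D#.
4 letter names make it a fourth; at 6 semitones (a half step wider than perfect) the quality is augmented.

A4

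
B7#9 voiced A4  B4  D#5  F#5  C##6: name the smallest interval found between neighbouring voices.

Adjacent intervals: A4→B4 = major second; B4→D#5 = major third; D#5→F#5 = minor third; F#5→C##6 = augmented fifth.
The smallest is A4 to B4, a major second (2 semitones).

M2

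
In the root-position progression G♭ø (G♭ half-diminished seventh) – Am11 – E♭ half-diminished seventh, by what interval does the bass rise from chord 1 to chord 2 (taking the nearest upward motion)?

augmented second

The roots are G♭ and A.
2 letter names make it a second; at 3 semitones (a half step wider than major) the quality is augmented.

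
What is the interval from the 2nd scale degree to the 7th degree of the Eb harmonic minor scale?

M6

Spelling the Eb harmonic minor scale: Eb F Gb Ab Bb Cb D.
That puts F below D.
F up to D spans 6 letter names and 9 semitones — a major sixth.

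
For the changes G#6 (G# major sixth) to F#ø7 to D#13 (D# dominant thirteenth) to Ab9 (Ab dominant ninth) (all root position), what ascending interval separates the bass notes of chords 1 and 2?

minor seventh

The roots are G# and F#.
G# up to F# is 10 semitones, a half step narrower than a major seventh, so the interval is minor.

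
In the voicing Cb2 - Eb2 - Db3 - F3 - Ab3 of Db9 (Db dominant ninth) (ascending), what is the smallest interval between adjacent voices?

Adjacent intervals: Cb2→Eb2 = major third; Eb2→Db3 = minor seventh; Db3→F3 = major third; F3→Ab3 = minor third.
The smallest is F3 to Ab3, a minor third (3 semitones).

minor third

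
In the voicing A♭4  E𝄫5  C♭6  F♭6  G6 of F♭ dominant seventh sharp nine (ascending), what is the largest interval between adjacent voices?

Adjacent intervals: A♭4→E𝄫5 = diminished fifth; E𝄫5→C♭6 = major sixth; C♭6→F♭6 = perfect fourth; F♭6→G6 = augmented second.
The largest is E𝄫5 to C♭6, a major sixth (9 semitones).

major 6th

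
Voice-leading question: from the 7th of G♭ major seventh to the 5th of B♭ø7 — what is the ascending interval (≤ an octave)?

The 7th of G♭ major seventh is F; the 5th of B♭ø7 is F♭.
8 letter names make it an octave; at 11 semitones (a half step narrower than perfect) the quality is diminished.

diminished 8th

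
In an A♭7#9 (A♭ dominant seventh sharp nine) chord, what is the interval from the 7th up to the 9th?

augmented third

The chord tones of A♭ dominant seventh sharp nine are A♭–C–E♭–G♭–B.
7th = G♭; 9th = B.
3 letter names make it a third; at 5 semitones (a half step wider than major) the quality is augmented.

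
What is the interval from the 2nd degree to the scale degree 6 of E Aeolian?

diminished fifth

Spelling E Aeolian: E F# G A B C D.
So we need the interval from F# up to C.
5 letter names make it a fifth; at 6 semitones (a half step narrower than perfect) the quality is diminished.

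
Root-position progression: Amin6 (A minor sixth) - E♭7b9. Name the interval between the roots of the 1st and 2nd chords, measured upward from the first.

The roots are A and E♭.
5 letter names make it a fifth; at 6 semitones (a half step narrower than perfect) the quality is diminished.

diminished fifth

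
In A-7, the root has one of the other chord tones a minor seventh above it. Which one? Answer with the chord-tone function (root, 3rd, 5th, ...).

7th

Spelling the chord: A, C, E, G.
The root is A. A minor seventh above A is G.
G is the chord's 7th.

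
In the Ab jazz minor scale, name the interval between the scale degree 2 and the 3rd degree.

Ab melodic minor: Ab Bb Cb Db Eb F G.
The scale degree 2 is Bb and the scale degree 3 is Cb.
2 letter names make it a second; at 1 semitone (a half step narrower than major) the quality is minor.

minor second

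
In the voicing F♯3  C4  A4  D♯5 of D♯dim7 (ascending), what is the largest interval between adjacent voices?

major sixth

Adjacent intervals: F♯3→C4 = diminished fifth; C4→A4 = major sixth; A4→D♯5 = augmented fourth.
The largest is C4 to A4, a major sixth (9 semitones).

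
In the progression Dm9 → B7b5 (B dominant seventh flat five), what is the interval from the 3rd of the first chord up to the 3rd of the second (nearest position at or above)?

A6

Dm9 has F as its 3rd, and B7b5 (B dominant seventh flat five) has D# as its 3rd.
From F to D#: 10 semitones over a sixth = augmented.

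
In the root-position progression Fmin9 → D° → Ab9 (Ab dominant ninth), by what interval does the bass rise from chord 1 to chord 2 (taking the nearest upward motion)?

M6

The roots are F and D.
Counting 6 letters and 9 half steps from F gives a major sixth.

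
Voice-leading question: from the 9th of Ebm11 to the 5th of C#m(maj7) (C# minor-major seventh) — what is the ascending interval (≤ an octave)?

Ebm11 has F as its 9th, and C#m(maj7) (C# minor-major seventh) has G# as its 5th.
F up to G# is 3 semitones, a half step wider than a major second, so the interval is augmented.

augmented 2nd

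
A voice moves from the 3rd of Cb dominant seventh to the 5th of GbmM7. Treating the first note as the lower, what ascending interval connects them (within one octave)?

Cb dominant seventh has Eb as its 3rd, and GbmM7 has Db as its 5th.
Eb up to Db is 10 semitones, a half step narrower than a major seventh, so the interval is minor.

m7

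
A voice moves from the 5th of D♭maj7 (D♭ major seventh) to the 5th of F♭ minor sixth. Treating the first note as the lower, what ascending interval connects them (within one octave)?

D♭maj7 (D♭ major seventh) has A♭ as its 5th, and F♭ minor sixth has C♭ as its 5th.
From A♭ to C♭: 3 semitones over a third = minor.

minor 3rd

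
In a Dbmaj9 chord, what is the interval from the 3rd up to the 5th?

minor 3rd

Dbmaj9 is spelled Db-F-Ab-C-Eb.
That puts F below Ab.
From F to Ab: 3 semitones over a third = minor.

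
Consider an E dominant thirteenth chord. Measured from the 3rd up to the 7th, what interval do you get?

E13 (E dominant thirteenth) is spelled E, G♯, B, D, F♯, C♯.
The 3rd is G♯ and the 7th is D.
5 letter names make it a fifth; at 6 semitones (a half step narrower than perfect) the quality is diminished.

diminished fifth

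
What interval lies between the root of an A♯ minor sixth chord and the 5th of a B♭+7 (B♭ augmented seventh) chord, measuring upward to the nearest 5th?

minor sixth

A♯ minor sixth has A♯ as its root, and B♭+7 (B♭ augmented seventh) has F♯ as its 5th.
From A♯ to F♯: 8 semitones over a sixth = minor.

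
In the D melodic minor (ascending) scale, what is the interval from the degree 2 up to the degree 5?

The scale runs D E F G A B C♯.
So we need the interval from E up to A.
From E to A is 5 semitones, exactly the perfect fourth.

P4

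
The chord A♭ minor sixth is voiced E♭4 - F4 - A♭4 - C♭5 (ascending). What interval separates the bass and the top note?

The outer voices are E♭4 and C♭5.
6 letter names make it a sixth; at 8 semitones (a half step narrower than major) the quality is minor.

minor 6th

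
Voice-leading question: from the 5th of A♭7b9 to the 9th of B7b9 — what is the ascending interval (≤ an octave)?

major 6th

The 5th of A♭7b9 is E♭; the 9th of B7b9 is C.
E♭ up to C spans 6 letter names and 9 semitones — a major sixth.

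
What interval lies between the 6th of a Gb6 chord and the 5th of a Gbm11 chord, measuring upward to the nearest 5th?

Gb6 has Eb as its 6th, and Gbm11 has Db as its 5th.
From Eb to Db: 10 semitones over a seventh = minor.

minor seventh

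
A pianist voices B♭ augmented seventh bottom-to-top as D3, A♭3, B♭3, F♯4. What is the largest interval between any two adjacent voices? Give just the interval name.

Adjacent intervals: D3→A♭3 = diminished fifth; A♭3→B♭3 = major second; B♭3→F♯4 = augmented fifth.
The largest is B♭3 to F♯4, an augmented fifth (8 semitones).

augmented fifth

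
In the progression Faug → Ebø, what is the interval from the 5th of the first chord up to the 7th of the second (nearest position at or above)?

diminished 2nd

The 5th of Faug is C#; the 7th of Ebø is Db.
From C# to Db: 0 semitones over a second = diminished.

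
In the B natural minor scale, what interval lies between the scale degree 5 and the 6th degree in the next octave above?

m9

Spelling the B natural minor scale: B C♯ D E F♯ G A.
Scale degree 5 = F♯; 6th scale degree (up an octave) = G.
F♯ up to G is 13 semitones, a half step narrower than a major ninth, so the interval is minor.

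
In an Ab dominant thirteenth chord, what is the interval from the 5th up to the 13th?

The chord tones of Ab13 (Ab dominant thirteenth) are Ab C Eb Gb Bb F.
So we need the interval from Eb up to F.
Eb up to F spans 9 letter names and 14 semitones — a major ninth.

major ninth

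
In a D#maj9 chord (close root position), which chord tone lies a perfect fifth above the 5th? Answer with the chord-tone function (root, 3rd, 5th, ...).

9th

Spelling the chord: D#–F##–A#–C##–E#.
The 5th is A#. A perfect fifth above A# is E#.
E# is the chord's 9th.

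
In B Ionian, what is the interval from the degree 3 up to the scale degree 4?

minor second

The scale runs B C# D# E F# G# A#.
That puts D# below E.
From D# to E: 1 semitone over a second = minor.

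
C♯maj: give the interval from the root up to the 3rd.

The chord tones of C♯ major are C♯-E♯-G♯.
The root is C♯ and the 3rd is E♯.
Counting 3 letters and 4 half steps from C♯ gives a major third.

major third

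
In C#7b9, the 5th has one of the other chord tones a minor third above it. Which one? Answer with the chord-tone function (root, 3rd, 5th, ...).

7th

C#7b9: C# E# G# B D.
The 5th is G#. A minor third above G# is B.
B is the chord's 7th.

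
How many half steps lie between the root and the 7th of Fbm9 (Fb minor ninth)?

Spelling the chord: Fb-Abb-Cb-Ebb-Gb.
Fb to Ebb is a minor seventh: 10 semitones.

10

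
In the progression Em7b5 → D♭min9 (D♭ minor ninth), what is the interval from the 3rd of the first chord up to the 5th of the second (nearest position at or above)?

Em7b5 has G as its 3rd, and D♭min9 (D♭ minor ninth) has A♭ as its 5th.
From G to A♭: 1 semitone over a second = minor.

minor second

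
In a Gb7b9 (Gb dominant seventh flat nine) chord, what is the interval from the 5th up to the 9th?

Gb7b9: Gb-Bb-Db-Fb-Abb.
So we need the interval from Db up to Abb.
Db up to Abb is 6 semitones, a half step narrower than a perfect fifth, so the interval is diminished.

diminished 5th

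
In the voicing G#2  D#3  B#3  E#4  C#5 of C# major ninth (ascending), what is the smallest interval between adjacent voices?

perfect fourth

Adjacent intervals: G#2→D#3 = perfect fifth; D#3→B#3 = major sixth; B#3→E#4 = perfect fourth; E#4→C#5 = minor sixth.
The smallest is B#3 to E#4, a perfect fourth (5 semitones).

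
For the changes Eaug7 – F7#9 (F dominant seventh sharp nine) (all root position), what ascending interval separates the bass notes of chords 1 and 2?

m2

The roots are E and F.
From E to F: 1 semitone over a second = minor.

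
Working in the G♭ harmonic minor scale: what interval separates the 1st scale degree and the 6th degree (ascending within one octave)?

Spelling the G♭ harmonic minor scale: G♭ A♭ B𝄫 C♭ D♭ E𝄫 F.
The 1st scale degree is G♭ and the 6th degree is E𝄫.
From G♭ to E𝄫: 8 semitones over a sixth = minor.

minor sixth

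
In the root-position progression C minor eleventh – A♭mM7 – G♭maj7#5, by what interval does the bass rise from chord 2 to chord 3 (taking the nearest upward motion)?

minor seventh

The roots are A♭ and G♭.
7 letter names make it a seventh; at 10 semitones (a half step narrower than major) the quality is minor.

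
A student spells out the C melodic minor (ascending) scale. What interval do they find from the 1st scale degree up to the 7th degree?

major seventh

C melodic minor: C D E♭ F G A B.
1st scale degree = C; 7th scale degree = B.
C up to B spans 7 letter names and 11 semitones — a major seventh.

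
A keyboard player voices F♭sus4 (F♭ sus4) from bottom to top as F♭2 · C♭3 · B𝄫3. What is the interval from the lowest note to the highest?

The outer voices are F♭2 and B𝄫3.
F♭ up to B𝄫 spans 11 letter names and 17 semitones — a perfect eleventh.

perfect 11th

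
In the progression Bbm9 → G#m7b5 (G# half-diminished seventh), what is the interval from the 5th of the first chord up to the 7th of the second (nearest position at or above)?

The 5th of Bbm9 is F; the 7th of G#m7b5 (G# half-diminished seventh) is F#.
From F to F#: 1 semitone over a unison = augmented.

augmented 1st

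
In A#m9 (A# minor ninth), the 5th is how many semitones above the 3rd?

4

The chord tones of A#min9 (A# minor ninth) are A#-C#-E#-G#-B#.
C# to E# is a major third: 4 semitones.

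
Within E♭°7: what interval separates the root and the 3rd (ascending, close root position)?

E♭ diminished seventh: E♭ G♭ B𝄫 D𝄫.
That puts E♭ below G♭.
3 letter names make it a third; at 3 semitones (a half step narrower than major) the quality is minor.

minor third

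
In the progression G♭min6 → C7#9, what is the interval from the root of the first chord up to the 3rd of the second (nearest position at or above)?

G♭min6 has G♭ as its root, and C7#9 has E as its 3rd.
6 letter names make it a sixth; at 10 semitones (a half step wider than major) the quality is augmented.

A6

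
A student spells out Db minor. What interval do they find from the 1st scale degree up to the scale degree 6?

m6

The scale runs Db Eb Fb Gb Ab Bbb Cb.
The 1st scale degree is Db and the scale degree 6 is Bbb.
6 letter names make it a sixth; at 8 semitones (a half step narrower than major) the quality is minor.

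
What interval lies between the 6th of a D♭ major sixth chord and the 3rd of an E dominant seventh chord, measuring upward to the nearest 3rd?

D♭ major sixth has B♭ as its 6th, and E dominant seventh has G♯ as its 3rd.
6 letter names make it a sixth; at 10 semitones (a half step wider than major) the quality is augmented.

A6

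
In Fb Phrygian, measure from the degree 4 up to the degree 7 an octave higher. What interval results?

The scale runs Fb Gbb Abb Bbb Cb Dbb Ebb.
So we need the interval from Bbb up to Ebb.
From Bbb to Ebb is 17 semitones, exactly the perfect eleventh.

perfect eleventh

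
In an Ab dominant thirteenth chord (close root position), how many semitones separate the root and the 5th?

Spelling the chord: Ab-C-Eb-Gb-Bb-F.
Ab to Eb is a perfect fifth: 7 semitones.

7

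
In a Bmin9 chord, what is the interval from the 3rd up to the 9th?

major seventh

B minor ninth is spelled B, D, F#, A, C#.
The 3rd is D and the 9th is C#.
Counting 7 letters and 11 half steps from D gives a major seventh.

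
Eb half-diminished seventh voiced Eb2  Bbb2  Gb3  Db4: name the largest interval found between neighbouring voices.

Adjacent intervals: Eb2→Bbb2 = diminished fifth; Bbb2→Gb3 = major sixth; Gb3→Db4 = perfect fifth.
The largest is Bbb2 to Gb3, a major sixth (9 semitones).

major sixth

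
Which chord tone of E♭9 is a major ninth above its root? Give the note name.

F

Spelling the chord: E♭, G, B♭, D♭, F.
The root is E♭. A major ninth above E♭ is F.
F is the chord's 9th.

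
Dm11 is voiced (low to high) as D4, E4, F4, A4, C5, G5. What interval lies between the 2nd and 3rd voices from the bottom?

minor second

Those voices are E4 and F4.
2 letter names make it a second; at 1 semitone (a half step narrower than major) the quality is minor.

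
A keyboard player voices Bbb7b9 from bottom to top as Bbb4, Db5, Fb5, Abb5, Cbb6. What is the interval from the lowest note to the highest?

m9

The outer voices are Bbb4 and Cbb6.
From Bbb to Cbb: 13 semitones over a ninth = minor.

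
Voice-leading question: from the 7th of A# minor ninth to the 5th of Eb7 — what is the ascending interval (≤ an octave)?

A# minor ninth has G# as its 7th, and Eb7 has Bb as its 5th.
From G# to Bb: 2 semitones over a third = diminished.

diminished third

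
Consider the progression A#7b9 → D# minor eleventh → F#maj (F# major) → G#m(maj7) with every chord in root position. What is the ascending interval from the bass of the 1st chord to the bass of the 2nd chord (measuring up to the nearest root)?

The roots are A# and D#.
From A# to D# is 5 semitones, exactly the perfect fourth.

perfect fourth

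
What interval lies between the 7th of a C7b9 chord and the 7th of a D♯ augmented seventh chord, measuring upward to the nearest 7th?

augmented 2nd

C7b9 has B♭ as its 7th, and D♯ augmented seventh has C♯ as its 7th.
From B♭ to C♯: 3 semitones over a second = augmented.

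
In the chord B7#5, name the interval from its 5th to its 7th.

diminished third

Baug7 (B augmented seventh) is spelled B-D#-F##-A.
5th = F##; 7th = A.
F## up to A is 2 semitones, a whole step narrower than a major third, so the interval is diminished.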